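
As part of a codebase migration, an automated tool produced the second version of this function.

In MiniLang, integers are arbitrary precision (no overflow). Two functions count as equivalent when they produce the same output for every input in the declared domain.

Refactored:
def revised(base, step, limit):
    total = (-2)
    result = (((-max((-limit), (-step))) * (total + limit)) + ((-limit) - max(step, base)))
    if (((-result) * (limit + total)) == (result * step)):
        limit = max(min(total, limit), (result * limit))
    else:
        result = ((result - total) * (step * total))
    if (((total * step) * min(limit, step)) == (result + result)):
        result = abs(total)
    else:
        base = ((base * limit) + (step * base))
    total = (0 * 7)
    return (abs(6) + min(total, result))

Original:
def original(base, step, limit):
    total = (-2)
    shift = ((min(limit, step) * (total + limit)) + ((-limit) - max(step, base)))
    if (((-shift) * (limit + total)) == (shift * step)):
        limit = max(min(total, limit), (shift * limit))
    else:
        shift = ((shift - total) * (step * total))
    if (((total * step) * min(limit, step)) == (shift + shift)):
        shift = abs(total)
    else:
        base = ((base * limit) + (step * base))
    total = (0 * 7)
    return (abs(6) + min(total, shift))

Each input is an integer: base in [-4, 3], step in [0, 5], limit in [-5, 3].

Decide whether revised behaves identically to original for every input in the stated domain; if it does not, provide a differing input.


Changes here: min/max/abs usage differs; also local variable names differ; the full 432-point sweep finds no disagreement.
verdict: equivalent


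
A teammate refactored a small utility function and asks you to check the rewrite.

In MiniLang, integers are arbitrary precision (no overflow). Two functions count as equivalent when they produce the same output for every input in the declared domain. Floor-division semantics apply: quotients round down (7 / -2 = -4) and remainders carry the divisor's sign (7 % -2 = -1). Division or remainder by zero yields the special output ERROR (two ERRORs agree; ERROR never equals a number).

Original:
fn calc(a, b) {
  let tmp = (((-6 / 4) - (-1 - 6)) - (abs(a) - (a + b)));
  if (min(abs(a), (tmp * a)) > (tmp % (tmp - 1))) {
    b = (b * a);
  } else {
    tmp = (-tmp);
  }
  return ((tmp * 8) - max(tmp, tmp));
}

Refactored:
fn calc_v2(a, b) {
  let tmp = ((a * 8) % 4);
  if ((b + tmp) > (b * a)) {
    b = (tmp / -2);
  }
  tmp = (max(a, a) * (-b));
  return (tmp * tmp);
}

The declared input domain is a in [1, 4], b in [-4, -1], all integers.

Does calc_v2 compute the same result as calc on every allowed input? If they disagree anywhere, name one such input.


These are not equivalent — on a=1, b=-4 the outputs split (ERROR vs 16).
calc: tmp := 1 | divide-by-zero, output ERROR
calc_v2: tmp := 0 | ((b + tmp) > (b * a)): false | tmp := 4 | result 16
verdict: not equivalent; witness: a=1, b=-4


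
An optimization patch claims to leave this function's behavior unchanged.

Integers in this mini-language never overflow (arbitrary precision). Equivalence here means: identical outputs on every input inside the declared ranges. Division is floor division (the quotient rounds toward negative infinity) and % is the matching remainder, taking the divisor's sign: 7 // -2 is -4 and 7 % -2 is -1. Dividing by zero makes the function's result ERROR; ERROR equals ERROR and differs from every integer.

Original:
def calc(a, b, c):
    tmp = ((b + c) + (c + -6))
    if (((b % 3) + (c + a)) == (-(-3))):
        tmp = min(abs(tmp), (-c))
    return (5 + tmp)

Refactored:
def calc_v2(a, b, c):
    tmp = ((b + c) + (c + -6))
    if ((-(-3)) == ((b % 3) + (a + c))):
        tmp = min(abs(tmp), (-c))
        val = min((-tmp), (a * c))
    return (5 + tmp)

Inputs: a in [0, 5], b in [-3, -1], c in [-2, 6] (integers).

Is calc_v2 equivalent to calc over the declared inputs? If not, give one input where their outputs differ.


Equivalent. Among the additions is an assignment to `val` whose value nothing reads, and its value is discarded.
Every one of the 162 inputs gives matching results.
As a probe, take a=4, b=-2, c=2: calc runs tmp=-4, then (((b % 3) + (c + a)) == (-(-3))) is false, then returns 1; calc_v2 runs tmp=-4, then ((-(-3)) == ((b % 3) + (a + c))) is false, then returns 1; both end at 1.
verdict: equivalent


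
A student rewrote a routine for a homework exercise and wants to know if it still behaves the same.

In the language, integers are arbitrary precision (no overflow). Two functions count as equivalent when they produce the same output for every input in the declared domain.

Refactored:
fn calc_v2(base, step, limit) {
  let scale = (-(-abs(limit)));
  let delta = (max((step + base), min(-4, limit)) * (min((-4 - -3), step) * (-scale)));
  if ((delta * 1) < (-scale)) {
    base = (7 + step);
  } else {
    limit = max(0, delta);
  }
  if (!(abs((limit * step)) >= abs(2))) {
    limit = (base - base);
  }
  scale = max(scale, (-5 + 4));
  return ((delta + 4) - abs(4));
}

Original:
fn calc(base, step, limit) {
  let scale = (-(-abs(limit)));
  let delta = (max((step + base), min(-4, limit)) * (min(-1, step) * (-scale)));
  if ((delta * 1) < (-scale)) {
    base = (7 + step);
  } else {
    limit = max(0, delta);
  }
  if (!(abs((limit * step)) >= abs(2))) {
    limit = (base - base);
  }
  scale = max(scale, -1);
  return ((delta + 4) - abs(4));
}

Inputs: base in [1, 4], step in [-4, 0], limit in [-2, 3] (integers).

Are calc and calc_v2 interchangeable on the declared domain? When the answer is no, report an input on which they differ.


Reading the diff, among the changes: arithmetic usage differs; and constant usage differs.
As a probe, take base=3, step=-2, limit=0: calc runs scale=0, then delta=0, then ((delta * 1) < (-scale)) is false, then limit=0, then (!(abs((limit * step)) >= abs(2))) is true, then limit=0, then scale=0, then returns 0; calc_v2 runs scale=0, then delta=0, then ((delta * 1) < (-scale)) is false, then limit=0, then (!(abs((limit * step)) >= abs(2))) is true, then limit=0, then scale=0, then returns 0; both end at 0.
An exhaustive pass over the 120 declared inputs shows identical outputs.
verdict: equivalent


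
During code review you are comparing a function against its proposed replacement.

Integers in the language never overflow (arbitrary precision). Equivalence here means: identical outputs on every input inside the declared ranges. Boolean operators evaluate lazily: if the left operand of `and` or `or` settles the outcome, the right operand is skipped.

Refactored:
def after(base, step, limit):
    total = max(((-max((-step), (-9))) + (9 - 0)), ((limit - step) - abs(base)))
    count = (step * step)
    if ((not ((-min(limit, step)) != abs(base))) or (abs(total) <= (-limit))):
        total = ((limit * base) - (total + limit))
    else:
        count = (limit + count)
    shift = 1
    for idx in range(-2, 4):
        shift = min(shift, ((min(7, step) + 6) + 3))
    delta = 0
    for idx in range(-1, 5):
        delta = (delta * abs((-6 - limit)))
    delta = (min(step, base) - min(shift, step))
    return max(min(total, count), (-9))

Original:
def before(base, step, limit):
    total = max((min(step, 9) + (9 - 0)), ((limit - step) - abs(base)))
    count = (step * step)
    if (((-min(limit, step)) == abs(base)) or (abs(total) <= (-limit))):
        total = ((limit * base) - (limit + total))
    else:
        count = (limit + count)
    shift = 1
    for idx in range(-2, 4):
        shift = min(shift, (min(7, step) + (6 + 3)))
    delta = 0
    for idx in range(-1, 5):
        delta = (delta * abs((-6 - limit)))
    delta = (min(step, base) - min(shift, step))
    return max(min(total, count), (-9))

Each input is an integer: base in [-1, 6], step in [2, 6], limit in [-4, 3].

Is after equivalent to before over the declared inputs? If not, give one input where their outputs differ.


Comparing the listings, the differences include: min/max/abs usage differs, comparison usage differs, boolean connective usage differs.
Tracing base=4, step=6, limit=0: before: total=15, then count=36, then (((-min(limit, step)) == abs(base)) or (abs(total) <= (-limit))) is false, then count=36, then shift=1, then (idx=-2), then shift=1, then (idx=-1), then shift=1, then (idx=0), then shift=1, then (idx=1), then shift=1, then (idx=2), then shift=1, then (idx=3), then shift=1, then delta=0, then (idx=-1), then delta=0, then (idx=0), then delta=0, then (idx=1), then delta=0, then (idx=2), then delta=0, then (idx=3), then delta=0, then (idx=4), then delta=0, then delta=3, then returns 15 | after: total=15, then count=36, then ((not ((-min(limit, step)) != abs(base))) or (abs(total) <= (-limit))) is false, then count=36, then shift=1, then (idx=-2), then shift=1, then (idx=-1), then shift=1, then (idx=0), then shift=1, then (idx=1), then shift=1, then (idx=2), then shift=1, then (idx=3), then shift=1, then delta=0, then (idx=-1), then delta=0, then (idx=0), then delta=0, then (idx=1), then delta=0, then (idx=2), then delta=0, then (idx=3), then delta=0, then (idx=4), then delta=0, then delta=3, then returns 15 — matching result 15.
Every one of the 320 inputs gives matching results.
verdict: equivalent


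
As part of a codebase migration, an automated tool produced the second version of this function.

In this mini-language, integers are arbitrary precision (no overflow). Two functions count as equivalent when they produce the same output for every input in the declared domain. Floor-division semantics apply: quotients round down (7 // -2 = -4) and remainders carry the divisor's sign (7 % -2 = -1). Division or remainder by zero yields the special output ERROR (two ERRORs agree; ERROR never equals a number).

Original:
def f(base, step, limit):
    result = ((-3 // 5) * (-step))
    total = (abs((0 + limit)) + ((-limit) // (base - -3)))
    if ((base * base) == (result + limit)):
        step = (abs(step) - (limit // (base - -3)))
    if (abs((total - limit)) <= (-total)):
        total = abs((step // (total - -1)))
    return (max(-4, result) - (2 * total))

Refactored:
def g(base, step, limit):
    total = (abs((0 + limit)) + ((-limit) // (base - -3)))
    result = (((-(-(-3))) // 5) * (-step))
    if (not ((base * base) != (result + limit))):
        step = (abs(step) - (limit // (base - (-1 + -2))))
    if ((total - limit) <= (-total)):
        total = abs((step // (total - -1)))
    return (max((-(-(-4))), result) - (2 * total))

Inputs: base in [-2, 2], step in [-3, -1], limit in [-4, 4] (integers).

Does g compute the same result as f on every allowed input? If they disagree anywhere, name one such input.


On input base=-2, step=-3, limit=1, f returns -3 while g returns -9.
verdict: not equivalent; witness: base=-2, step=-3, limit=1


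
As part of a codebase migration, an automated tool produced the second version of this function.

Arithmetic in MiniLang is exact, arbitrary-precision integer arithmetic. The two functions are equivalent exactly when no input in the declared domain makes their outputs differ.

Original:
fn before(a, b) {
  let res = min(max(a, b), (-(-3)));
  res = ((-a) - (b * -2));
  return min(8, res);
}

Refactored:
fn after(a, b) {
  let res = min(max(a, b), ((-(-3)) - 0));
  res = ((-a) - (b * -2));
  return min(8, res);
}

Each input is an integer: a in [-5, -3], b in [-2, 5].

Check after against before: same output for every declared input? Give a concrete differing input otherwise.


Reading the diff, among the changes: constant usage differs; and arithmetic usage differs.
One worked example (a=-3, b=0) — before: res becomes 0; next res becomes 3; next final value 3; after: res becomes 0; next res becomes 3; next final value 3; agreement on 3.
Sweeping the whole domain (24 inputs) finds no disagreement.
verdict: equivalent


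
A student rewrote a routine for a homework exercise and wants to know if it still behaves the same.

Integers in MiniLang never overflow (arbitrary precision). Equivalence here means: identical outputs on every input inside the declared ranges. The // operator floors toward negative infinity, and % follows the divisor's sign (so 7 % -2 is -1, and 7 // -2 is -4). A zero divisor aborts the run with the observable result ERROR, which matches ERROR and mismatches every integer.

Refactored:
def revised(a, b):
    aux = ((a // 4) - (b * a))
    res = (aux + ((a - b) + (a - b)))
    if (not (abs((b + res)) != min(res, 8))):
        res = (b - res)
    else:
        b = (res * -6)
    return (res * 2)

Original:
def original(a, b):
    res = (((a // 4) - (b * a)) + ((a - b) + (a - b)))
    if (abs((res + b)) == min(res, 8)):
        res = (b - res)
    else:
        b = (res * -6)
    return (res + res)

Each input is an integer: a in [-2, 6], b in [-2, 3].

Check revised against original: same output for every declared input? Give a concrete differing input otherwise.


Comparing the listings, the differences include: arithmetic usage differs; also comparison usage differs; also local variable names differ; also boolean connective usage differs; also constant usage differs; also statement counts differ.
As a probe, take a=-2, b=0: original runs res becomes -5; next (abs((res + b)) == min(res, 8)) evaluates to false; next b becomes 30; next final value -10; revised runs aux becomes -1; next res becomes -5; next (not (abs((b + res)) != min(res, 8))) evaluates to false; next b becomes 30; next final value -10; both end at -10.
Every one of the 54 inputs gives matching results.
verdict: equivalent


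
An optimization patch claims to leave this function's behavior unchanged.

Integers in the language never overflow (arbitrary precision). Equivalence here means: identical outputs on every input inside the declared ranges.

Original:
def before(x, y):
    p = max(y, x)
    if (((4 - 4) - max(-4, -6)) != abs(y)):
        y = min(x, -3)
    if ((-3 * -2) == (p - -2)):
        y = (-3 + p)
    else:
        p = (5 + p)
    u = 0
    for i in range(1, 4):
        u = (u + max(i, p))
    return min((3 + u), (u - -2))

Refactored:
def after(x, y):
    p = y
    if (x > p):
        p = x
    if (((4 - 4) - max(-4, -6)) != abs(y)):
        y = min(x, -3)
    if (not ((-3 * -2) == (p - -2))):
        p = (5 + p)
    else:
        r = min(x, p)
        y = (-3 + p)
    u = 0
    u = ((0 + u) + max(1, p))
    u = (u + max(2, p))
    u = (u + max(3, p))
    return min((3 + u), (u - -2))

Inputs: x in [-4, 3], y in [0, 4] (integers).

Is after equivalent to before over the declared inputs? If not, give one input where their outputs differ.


The two versions differ — the changes include constant usage differs; and boolean connective usage differs; and branching structure differs; and comparison usage differs; and statement counts differ; and local variable names differ; and loop structure differs; and arithmetic usage differs; and min/max/abs usage differs.
One worked example (x=2, y=2) — before: p=2, then (((4 - 4) - max(-4, -6)) != abs(y)) is true, then y=-3, then ((-3 * -2) == (p - -2)) is false, then p=7, then u=0, then (i=1), then u=7, then (i=2), then u=14, then (i=3), then u=21, then returns 23; after: p=2, then (x > p) is false, then (((4 - 4) - max(-4, -6)) != abs(y)) is true, then y=-3, then (not ((-3 * -2) == (p - -2))) is true, then p=7, then u=0, then u=7, then u=14, then u=21, then returns 23; agreement on 23.
Sweeping the whole domain (40 inputs) finds no disagreement.
verdict: equivalent


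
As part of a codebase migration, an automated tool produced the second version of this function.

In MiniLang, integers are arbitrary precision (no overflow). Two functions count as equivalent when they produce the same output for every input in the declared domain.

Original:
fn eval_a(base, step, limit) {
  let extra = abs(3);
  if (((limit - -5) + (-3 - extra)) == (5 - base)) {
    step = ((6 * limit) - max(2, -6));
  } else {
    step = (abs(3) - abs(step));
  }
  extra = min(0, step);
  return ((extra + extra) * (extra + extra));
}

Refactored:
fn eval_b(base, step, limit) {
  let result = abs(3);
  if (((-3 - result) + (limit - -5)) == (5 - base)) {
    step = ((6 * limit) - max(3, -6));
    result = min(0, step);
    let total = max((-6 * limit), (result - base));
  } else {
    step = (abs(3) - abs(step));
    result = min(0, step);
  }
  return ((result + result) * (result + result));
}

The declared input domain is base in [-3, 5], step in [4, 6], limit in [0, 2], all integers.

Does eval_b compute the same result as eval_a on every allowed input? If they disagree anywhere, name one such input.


The suspicious edit (`2` became `3`) never changes the result for any input inside the declared domain.
Spot check at base=5, step=6, limit=1 — eval_a: extra := 3 | (((limit - -5) + (-3 - extra)) == (5 - base)): true | step := 4 | extra := 0 | result 0. eval_b: result := 3 | (((-3 - result) + (limit - -5)) == (5 - base)): true | step := 3 | result := 0 | total := -5 | result 0. Both give 0.
Sweeping the whole domain (81 inputs) finds no disagreement.
verdict: equivalent


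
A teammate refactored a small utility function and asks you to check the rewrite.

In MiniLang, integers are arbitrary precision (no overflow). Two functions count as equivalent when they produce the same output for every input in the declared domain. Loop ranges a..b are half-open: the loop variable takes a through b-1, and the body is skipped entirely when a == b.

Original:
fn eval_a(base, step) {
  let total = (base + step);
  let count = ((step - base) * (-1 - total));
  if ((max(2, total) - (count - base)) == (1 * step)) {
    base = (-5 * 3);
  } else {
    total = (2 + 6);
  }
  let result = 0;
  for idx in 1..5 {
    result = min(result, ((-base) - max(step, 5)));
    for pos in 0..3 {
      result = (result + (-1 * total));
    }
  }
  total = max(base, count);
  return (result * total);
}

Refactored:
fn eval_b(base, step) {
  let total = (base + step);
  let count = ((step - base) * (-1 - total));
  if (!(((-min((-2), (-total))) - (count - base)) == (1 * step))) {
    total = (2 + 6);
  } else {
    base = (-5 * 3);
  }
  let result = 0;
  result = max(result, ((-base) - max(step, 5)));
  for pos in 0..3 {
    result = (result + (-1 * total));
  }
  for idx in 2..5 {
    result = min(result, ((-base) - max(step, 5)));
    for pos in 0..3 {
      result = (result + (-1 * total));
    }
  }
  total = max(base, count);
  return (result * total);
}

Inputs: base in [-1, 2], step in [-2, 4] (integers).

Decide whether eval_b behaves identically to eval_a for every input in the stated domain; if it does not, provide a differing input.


On input base=-1, step=-2, eval_a returns 100 while eval_b returns 96.
verdict: not equivalent; witness: base=-1, step=-2


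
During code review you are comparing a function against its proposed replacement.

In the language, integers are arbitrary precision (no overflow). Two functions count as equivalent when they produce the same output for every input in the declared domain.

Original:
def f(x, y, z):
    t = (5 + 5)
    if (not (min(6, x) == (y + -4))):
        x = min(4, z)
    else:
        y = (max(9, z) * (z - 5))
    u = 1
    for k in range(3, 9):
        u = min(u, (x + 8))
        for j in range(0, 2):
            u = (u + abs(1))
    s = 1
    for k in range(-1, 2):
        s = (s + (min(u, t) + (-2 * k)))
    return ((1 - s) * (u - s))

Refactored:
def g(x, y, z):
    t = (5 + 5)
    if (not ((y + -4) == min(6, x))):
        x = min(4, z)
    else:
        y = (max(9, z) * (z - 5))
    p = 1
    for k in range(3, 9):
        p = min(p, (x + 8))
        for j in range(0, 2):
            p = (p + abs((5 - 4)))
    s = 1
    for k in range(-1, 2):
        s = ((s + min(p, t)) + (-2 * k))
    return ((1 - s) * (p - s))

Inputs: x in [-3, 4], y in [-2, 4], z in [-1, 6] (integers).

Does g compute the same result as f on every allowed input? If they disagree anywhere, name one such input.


Differences: local variable names differ, arithmetic usage differs, constant usage differs — yet all 448 inputs agree.
verdict: equivalent


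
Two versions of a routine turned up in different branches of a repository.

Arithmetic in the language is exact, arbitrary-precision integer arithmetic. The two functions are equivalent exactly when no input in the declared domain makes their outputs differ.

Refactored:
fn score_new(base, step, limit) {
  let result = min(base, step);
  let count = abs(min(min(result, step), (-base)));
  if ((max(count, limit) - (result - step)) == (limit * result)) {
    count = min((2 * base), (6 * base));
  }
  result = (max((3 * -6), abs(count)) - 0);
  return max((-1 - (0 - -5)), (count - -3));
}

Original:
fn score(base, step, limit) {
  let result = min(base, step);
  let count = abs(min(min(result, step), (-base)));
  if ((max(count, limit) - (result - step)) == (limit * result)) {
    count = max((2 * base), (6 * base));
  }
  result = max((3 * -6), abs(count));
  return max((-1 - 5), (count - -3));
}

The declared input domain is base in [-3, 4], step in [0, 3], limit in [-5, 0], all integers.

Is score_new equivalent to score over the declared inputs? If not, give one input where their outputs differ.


Consider the input base=-3, step=0, limit=-2.
score: result := -3 | count := 3 | ((max(count, limit) - (result - step)) == (limit * result)): true | count := -6 | result := 6 | result -3
score_new: result := -3 | count := 3 | ((max(count, limit) - (result - step)) == (limit * result)): true | count := -18 | result := 18 | result -6
-3 vs -6 — the two versions disagree here.
verdict: not equivalent; witness: base=-3, step=0, limit=-2


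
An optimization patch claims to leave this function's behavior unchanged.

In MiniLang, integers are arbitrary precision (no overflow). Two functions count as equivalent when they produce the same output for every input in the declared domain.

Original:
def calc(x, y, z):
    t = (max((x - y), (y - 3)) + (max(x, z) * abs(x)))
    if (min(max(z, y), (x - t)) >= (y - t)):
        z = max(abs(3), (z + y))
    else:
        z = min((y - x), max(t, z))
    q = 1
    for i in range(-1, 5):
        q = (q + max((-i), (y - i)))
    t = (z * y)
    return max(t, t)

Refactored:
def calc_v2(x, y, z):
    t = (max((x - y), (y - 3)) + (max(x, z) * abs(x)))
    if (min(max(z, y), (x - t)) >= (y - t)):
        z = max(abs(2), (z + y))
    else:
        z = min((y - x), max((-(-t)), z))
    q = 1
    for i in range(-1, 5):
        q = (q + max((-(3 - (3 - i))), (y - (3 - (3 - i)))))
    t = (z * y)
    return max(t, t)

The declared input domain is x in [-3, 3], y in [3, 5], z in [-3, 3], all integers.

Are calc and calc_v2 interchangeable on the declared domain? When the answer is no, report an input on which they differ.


x=3, y=3, z=-3 yields 9 from calc but 6 from calc_v2.
verdict: not equivalent; witness: x=3, y=3, z=-3


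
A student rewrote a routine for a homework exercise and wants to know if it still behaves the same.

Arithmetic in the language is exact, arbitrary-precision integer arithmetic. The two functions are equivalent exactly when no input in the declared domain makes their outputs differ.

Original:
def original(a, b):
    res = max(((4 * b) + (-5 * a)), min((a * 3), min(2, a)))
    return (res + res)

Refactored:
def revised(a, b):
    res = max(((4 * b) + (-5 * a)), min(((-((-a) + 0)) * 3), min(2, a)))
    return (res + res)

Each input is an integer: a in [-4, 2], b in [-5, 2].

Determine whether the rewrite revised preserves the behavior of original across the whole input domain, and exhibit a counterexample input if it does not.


Equivalent — the differences include constant usage differs, arithmetic usage differs, yet no declared input distinguishes the two.
As a probe, take a=-3, b=-2: original runs res = 7; return 14; revised runs res = 7; return 14; both end at 14.
Sweeping the whole domain (56 inputs) finds no disagreement.
verdict: equivalent


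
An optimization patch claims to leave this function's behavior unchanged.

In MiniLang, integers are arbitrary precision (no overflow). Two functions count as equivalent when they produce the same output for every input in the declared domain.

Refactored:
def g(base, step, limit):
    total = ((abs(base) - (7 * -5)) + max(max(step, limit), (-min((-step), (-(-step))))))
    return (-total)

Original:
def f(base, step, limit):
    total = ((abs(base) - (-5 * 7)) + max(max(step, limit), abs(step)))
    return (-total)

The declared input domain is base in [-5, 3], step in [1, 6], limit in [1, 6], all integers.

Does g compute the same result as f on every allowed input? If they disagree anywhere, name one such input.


Although min/max/abs usage differs, 324/324 inputs agree.
verdict: equivalent


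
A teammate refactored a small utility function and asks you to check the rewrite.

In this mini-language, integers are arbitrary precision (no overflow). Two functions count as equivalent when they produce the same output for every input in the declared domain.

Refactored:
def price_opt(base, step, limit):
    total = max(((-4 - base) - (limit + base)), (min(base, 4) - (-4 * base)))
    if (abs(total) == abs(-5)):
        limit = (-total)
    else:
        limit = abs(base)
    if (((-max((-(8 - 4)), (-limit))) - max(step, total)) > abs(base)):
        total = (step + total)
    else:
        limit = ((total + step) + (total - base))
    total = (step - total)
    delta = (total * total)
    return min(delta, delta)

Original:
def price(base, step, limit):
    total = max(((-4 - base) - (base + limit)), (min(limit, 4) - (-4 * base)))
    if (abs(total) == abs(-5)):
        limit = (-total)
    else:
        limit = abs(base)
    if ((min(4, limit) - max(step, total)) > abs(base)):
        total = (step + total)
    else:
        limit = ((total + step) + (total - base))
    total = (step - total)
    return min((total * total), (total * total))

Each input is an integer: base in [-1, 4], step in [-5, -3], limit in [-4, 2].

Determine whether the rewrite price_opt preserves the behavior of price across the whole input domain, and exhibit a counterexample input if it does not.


Input base=-1, step=-5, limit=2: 4 from price versus 16 from price_opt.
verdict: not equivalent; witness: base=-1, step=-5, limit=2


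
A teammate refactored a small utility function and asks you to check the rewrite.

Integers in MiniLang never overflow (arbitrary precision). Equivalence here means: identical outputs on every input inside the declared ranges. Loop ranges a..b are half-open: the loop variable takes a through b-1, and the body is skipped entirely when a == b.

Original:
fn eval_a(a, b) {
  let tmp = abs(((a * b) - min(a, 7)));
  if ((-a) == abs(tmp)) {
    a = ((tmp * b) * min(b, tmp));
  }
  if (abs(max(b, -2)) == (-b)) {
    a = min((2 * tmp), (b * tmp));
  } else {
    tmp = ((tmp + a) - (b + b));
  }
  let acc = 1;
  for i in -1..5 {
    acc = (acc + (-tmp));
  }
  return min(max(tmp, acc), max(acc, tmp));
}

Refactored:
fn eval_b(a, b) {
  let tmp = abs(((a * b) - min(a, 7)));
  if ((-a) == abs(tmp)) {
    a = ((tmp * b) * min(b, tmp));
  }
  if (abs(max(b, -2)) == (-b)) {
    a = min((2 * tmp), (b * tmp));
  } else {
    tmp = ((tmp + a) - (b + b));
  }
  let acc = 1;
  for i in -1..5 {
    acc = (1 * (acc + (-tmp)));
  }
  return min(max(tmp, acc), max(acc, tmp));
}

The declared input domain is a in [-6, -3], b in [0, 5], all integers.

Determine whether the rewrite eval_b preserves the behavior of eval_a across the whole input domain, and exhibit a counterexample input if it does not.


Side by side, the visible changes include: arithmetic usage differs; constant usage differs.
As a probe, take a=-4, b=0: eval_a runs tmp=4, then ((-a) == abs(tmp)) is true, then a=0, then (abs(max(b, -2)) == (-b)) is true, then a=0, then acc=1, then (i=-1), then acc=-3, then (i=0), then acc=-7, then (i=1), then acc=-11, then (i=2), then acc=-15, then (i=3), then acc=-19, then (i=4), then acc=-23, then returns 4; eval_b runs tmp=4, then ((-a) == abs(tmp)) is true, then a=0, then (abs(max(b, -2)) == (-b)) is true, then a=0, then acc=1, then (i=-1), then acc=-3, then (i=0), then acc=-7, then (i=1), then acc=-11, then (i=2), then acc=-15, then (i=3), then acc=-19, then (i=4), then acc=-23, then returns 4; both end at 4.
An exhaustive pass over the 24 declared inputs shows identical outputs.
verdict: equivalent


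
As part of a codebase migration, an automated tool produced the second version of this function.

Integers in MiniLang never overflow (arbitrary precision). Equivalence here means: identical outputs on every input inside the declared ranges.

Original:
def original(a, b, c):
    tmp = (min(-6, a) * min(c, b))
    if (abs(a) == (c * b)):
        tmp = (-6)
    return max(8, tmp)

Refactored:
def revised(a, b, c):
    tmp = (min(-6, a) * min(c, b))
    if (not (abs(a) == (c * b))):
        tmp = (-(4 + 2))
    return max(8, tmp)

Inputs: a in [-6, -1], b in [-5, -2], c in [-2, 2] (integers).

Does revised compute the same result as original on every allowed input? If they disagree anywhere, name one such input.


The rewrite breaks on a=-6, b=-5, c=-2, where the results are 30 and 8.
original: tmp := 30 | (abs(a) == (c * b)): false | result 30
revised: tmp := 30 | (not (abs(a) == (c * b))): true | tmp := -6 | result 8
verdict: not equivalent; witness: a=-6, b=-5, c=-2


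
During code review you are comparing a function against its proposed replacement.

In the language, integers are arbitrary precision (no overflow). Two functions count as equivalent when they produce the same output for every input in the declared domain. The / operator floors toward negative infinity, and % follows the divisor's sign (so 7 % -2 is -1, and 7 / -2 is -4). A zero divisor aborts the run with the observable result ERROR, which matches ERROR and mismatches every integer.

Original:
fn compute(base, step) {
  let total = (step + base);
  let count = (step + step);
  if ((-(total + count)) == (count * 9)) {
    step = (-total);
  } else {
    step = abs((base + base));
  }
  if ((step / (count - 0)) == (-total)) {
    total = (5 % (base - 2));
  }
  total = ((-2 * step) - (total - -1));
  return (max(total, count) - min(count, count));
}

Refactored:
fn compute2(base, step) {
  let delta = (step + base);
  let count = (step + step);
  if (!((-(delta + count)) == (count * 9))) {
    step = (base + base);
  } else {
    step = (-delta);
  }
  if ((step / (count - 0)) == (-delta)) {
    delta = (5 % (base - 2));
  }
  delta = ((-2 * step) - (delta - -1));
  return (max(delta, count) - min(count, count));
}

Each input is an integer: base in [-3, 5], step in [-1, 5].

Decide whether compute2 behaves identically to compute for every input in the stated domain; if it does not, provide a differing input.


The rewrite breaks on base=-3, step=-1, where the results are 0 and 17.
compute: total=-4, then count=-2, then ((-(total + count)) == (count * 9)) is false, then step=6, then ((step / (count - 0)) == (-total)) is false, then total=-9, then returns 0
compute2: delta=-4, then count=-2, then (!((-(delta + count)) == (count * 9))) is true, then step=-6, then ((step / (count - 0)) == (-delta)) is false, then delta=15, then returns 17
verdict: not equivalent; witness: base=-3, step=-1


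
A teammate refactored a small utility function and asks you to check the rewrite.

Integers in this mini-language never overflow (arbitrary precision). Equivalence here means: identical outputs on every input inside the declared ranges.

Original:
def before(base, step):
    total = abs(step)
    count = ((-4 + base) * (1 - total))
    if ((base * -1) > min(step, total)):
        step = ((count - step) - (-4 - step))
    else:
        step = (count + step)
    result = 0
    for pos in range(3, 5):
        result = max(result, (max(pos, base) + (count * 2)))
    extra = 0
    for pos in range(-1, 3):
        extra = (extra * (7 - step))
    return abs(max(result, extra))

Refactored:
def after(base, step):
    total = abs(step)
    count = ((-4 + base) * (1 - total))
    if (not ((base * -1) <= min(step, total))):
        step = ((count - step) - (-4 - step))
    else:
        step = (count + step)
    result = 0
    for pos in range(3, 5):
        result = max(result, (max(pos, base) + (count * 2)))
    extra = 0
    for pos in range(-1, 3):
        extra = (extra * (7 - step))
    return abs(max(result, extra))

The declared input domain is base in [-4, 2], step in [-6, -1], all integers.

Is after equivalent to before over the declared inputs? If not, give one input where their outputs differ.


Reading the diff, among the changes: boolean connective usage differs; and comparison usage differs.
As a probe, take base=-3, step=-2: before runs total becomes 2; next count becomes 7; next ((base * -1) > min(step, total)) evaluates to true; next step becomes 11; next result becomes 0; next at pos=3:; next result becomes 17; next at pos=4:; next result becomes 18; next extra becomes 0; next at pos=-1:; next extra becomes 0; next at pos=0:; next extra becomes 0; next at pos=1:; next extra becomes 0; next at pos=2:; next extra becomes 0; next final value 18; after runs total becomes 2; next count becomes 7; next (not ((base * -1) <= min(step, total))) evaluates to true; next step becomes 11; next result becomes 0; next at pos=3:; next result becomes 17; next at pos=4:; next result becomes 18; next extra becomes 0; next at pos=-1:; next extra becomes 0; next at pos=0:; next extra becomes 0; next at pos=1:; next extra becomes 0; next at pos=2:; next extra becomes 0; next final value 18; both end at 18.
Checked all 42 inputs in the declared domain: the outputs agree on every one.
verdict: equivalent


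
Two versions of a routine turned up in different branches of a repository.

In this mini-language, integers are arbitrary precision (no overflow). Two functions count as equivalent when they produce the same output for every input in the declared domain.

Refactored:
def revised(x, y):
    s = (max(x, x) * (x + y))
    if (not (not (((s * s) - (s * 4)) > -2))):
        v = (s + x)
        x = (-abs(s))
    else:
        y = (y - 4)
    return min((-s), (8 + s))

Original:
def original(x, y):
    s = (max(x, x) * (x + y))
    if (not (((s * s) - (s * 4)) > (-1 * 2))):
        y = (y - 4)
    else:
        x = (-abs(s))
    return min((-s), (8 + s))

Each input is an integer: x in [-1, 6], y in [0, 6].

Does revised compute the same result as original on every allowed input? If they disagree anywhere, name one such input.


Comparing the listings, the differences include: constant usage differs; and statement counts differ; and local variable names differ; and boolean connective usage differs; and arithmetic usage differs.
One worked example (x=2, y=6) — original: s = 16; (not (((s * s) - (s * 4)) > (-1 * 2))) -> false; x = -16; return -16; revised: s = 16; (not (not (((s * s) - (s * 4)) > -2))) -> true; v = 18; x = -16; return -16; agreement on -16.
Sweeping the whole domain (56 inputs) finds no disagreement.
verdict: equivalent


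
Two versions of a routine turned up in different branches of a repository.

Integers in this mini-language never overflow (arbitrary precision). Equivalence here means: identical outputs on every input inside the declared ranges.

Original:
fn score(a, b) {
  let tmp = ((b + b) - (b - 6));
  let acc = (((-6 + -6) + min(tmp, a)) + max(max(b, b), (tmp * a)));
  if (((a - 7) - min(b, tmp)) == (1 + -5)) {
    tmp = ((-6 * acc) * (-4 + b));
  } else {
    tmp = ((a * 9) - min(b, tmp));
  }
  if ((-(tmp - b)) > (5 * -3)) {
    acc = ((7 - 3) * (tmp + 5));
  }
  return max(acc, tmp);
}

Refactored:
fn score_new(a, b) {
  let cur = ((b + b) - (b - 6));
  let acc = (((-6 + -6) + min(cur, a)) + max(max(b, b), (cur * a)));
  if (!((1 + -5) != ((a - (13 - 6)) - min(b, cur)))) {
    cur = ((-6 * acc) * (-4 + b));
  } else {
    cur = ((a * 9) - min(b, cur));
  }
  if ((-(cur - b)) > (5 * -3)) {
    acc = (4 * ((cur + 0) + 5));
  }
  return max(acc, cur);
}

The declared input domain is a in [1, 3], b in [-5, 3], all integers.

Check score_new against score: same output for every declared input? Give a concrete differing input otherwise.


Side by side, the visible changes include: local variable names differ; constant usage differs; arithmetic usage differs; boolean connective usage differs; comparison usage differs.
Spot check at a=1, b=-1 — score: tmp becomes 5; next acc becomes -6; next (((a - 7) - min(b, tmp)) == (1 + -5)) evaluates to false; next tmp becomes 10; next ((-(tmp - b)) > (5 * -3)) evaluates to true; next acc becomes 60; next final value 60. score_new: cur becomes 5; next acc becomes -6; next (!((1 + -5) != ((a - (13 - 6)) - min(b, cur)))) evaluates to false; next cur becomes 10; next ((-(cur - b)) > (5 * -3)) evaluates to true; next acc becomes 60; next final value 60. Both give 60.
Every one of the 27 inputs gives matching results.
verdict: equivalent


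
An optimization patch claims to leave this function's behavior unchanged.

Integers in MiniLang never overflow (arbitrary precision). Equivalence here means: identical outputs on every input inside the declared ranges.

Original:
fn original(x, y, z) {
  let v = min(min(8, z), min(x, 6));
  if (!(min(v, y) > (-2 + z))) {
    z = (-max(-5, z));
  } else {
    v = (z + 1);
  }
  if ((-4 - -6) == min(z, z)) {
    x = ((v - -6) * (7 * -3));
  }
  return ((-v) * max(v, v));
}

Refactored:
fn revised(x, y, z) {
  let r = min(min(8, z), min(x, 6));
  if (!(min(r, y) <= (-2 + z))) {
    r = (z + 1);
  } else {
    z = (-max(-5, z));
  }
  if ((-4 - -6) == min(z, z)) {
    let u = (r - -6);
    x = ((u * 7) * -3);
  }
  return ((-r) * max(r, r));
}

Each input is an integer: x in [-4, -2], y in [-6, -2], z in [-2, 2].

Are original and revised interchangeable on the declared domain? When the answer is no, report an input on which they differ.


Side by side, the visible changes include: statement counts differ; also local variable names differ; also comparison usage differs.
One worked example (x=-2, y=-5, z=0) — original: v = -2; (!(min(v, y) > (-2 + z))) -> true; z = 0; ((-4 - -6) == min(z, z)) -> false; return -4; revised: r = -2; (!(min(r, y) <= (-2 + z))) -> false; z = 0; ((-4 - -6) == min(z, z)) -> false; return -4; agreement on -4.
Checked all 75 inputs in the declared domain: the outputs agree on every one.
verdict: equivalent


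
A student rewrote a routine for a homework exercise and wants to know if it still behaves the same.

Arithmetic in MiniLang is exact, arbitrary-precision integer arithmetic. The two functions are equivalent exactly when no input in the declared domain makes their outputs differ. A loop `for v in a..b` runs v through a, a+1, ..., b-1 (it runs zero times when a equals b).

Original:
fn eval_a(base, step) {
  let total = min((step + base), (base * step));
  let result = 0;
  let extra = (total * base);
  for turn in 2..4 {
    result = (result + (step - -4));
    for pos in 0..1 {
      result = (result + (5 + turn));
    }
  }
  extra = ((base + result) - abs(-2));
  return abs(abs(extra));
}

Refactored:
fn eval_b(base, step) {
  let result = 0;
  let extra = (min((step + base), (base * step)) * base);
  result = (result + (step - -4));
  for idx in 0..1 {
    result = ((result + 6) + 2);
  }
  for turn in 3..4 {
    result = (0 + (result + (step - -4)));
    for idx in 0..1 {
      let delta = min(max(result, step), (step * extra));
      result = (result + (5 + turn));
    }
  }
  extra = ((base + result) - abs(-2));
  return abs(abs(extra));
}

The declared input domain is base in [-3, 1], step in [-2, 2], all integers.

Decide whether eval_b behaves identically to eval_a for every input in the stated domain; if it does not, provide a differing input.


Run the pair on base=-3, step=-2.
eval_a: total := -5 | result := 0 | extra := 15 | iter turn=2: | result := 2 | iter pos=0: | result := 9 | iter turn=3: | result := 11 | iter pos=0: | result := 19 | extra := 14 | result 14
eval_b: result := 0 | extra := 15 | result := 2 | iter idx=0: | result := 10 | iter turn=3: | result := 12 | iter idx=0: | delta := -30 | result := 20 | extra := 15 | result 15
14 vs 15 — the two versions disagree here.
verdict: not equivalent; witness: base=-3, step=-2


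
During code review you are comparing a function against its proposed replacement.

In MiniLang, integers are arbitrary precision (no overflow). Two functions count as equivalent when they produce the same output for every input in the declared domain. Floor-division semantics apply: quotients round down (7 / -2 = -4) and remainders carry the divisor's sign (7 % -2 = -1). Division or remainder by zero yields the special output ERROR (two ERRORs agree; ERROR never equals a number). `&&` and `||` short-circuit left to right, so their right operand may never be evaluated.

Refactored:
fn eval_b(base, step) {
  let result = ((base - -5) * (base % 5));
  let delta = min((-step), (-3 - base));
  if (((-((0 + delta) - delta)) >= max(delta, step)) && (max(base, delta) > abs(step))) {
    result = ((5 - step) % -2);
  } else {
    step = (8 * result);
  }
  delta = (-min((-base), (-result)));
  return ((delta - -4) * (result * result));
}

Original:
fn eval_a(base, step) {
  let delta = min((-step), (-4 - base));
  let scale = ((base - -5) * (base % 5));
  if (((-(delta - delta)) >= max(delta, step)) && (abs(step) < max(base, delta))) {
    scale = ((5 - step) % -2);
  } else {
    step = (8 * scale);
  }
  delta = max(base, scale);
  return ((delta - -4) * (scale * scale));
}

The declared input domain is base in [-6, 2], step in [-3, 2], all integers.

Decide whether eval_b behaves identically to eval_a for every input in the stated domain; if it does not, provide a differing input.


Equivalent. The suspicious edit (`-4` became `-3`) never changes the result for any input inside the declared domain.
Sweeping the whole domain (54 inputs) finds no disagreement.
Tracing base=-5, step=-2: eval_a: delta = 1; scale = 0; (((-(delta - delta)) >= max(delta, step)) && (abs(step) < max(base, delta))) -> false; step = 0; delta = 0; return 0 | eval_b: result = 0; delta = 2; (((-((0 + delta) - delta)) >= max(delta, step)) && (max(base, delta) > abs(step))) -> false; step = 0; delta = 0; return 0 — matching result 0.
verdict: equivalent
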